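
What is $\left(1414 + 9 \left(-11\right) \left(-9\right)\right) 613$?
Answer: $1412965$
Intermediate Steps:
$\left(1414 + 9 \left(-11\right) \left(-9\right)\right) 613 = \left(1414 - -891\right) 613 = \left(1414 + 891\right) 613 = 2305 \cdot 613 = 1412965$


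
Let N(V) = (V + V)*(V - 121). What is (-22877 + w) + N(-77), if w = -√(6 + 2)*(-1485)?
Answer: 7615 + 2970*√2 ≈ 11815.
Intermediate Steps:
N(V) = 2*V*(-121 + V) (N(V) = (2*V)*(-121 + V) = 2*V*(-121 + V))
w = 2970*√2 (w = -√8*(-1485) = -2*√2*(-1485) = -(-2970)*√2 = 2970*√2 ≈ 4200.2)
(-22877 + w) + N(-77) = (-22877 + 2970*√2) + 2*(-77)*(-121 - 77) = (-22877 + 2970*√2) + 2*(-77)*(-198) = (-22877 + 2970*√2) + 30492 = 7615 + 2970*√2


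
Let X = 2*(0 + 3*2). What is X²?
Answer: 144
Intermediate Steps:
X = 12 (X = 2*(0 + 6) = 2*6 = 12)
X² = 12² = 144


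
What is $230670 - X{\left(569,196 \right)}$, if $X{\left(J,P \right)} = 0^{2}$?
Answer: $230670$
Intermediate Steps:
$X{\left(J,P \right)} = 0$
$230670 - X{\left(569,196 \right)} = 230670 - 0 = 230670 + 0 = 230670$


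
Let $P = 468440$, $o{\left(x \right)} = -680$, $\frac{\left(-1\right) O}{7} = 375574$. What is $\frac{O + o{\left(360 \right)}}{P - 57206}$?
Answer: $- \frac{438283}{68539} \approx -6.3947$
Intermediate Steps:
$O = -2629018$ ($O = \left(-7\right) 375574 = -2629018$)
$\frac{O + o{\left(360 \right)}}{P - 57206} = \frac{-2629018 - 680}{468440 - 57206} = - \frac{2629698}{411234} = \left(-2629698\right) \frac{1}{411234} = - \frac{438283}{68539}$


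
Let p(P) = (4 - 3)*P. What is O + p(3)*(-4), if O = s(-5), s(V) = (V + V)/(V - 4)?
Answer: -98/9 ≈ -10.889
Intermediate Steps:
s(V) = 2*V/(-4 + V) (s(V) = (2*V)/(-4 + V) = 2*V/(-4 + V))
O = 10/9 (O = 2*(-5)/(-4 - 5) = 2*(-5)/(-9) = 2*(-5)*(-1/9) = 10/9 ≈ 1.1111)
p(P) = P (p(P) = 1*P = P)
O + p(3)*(-4) = 10/9 + 3*(-4) = 10/9 - 12 = -98/9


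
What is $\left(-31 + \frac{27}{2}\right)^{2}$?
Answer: $\frac{1225}{4} \approx 306.25$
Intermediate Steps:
$\left(-31 + \frac{27}{2}\right)^{2} = \left(- \frac{35}{2}\right)^{2} = \frac{1225}{4}$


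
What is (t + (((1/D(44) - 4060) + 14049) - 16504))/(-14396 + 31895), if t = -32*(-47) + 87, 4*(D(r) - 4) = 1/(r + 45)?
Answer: -7016344/24936075 ≈ -0.28137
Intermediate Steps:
D(r) = 4 + 1/(4*(45 + r)) (D(r) = 4 + 1/(4*(r + 45)) = 4 + 1/(4*(45 + r)))
t = 1591 (t = 1504 + 87 = 1591)
(t + (((1/D(44) - 4060) + 14049) - 16504))/(-14396 + 31895) = (1591 + (((1/((721 + 16*44)/(4*(45 + 44))) - 4060) + 14049) - 16504))/(-14396 + 31895) = (1591 + (((1/((¼)*(721 + 704)/89) - 4060) + 14049) - 16504))/17499 = (1591 + (((1/((¼)*(1/89)*1425) - 4060) + 14049) - 16504))*(1/17499) = (1591 + (((1/(1425/356) - 4060) + 14049) - 16504))*(1/17499) = (1591 + (((356/1425 - 4060) + 14049) - 16504))*(1/17499) = (1591 + ((-5785144/1425 + 14049) - 16504))*(1/17499) = (1591 + (14234681/1425 - 16504))*(1/17499) = (1591 - 9283519/1425)*(1/17499) = -7016344/1425*1/17499 = -7016344/24936075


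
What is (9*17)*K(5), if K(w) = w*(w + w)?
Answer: 7650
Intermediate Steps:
K(w) = 2*w² (K(w) = w*(2*w) = 2*w²)
(9*17)*K(5) = (9*17)*(2*5²) = 153*(2*25) = 153*50 = 7650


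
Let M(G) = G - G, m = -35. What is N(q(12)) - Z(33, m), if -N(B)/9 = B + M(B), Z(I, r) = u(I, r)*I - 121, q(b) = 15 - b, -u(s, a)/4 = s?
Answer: 4450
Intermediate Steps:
u(s, a) = -4*s
M(G) = 0
Z(I, r) = -121 - 4*I² (Z(I, r) = (-4*I)*I - 121 = -4*I² - 121 = -121 - 4*I²)
N(B) = -9*B (N(B) = -9*(B + 0) = -9*B)
N(q(12)) - Z(33, m) = -9*(15 - 1*12) - (-121 - 4*33²) = -9*(15 - 12) - (-121 - 4*1089) = -9*3 - (-121 - 4356) = -27 - 1*(-4477) = -27 + 4477 = 4450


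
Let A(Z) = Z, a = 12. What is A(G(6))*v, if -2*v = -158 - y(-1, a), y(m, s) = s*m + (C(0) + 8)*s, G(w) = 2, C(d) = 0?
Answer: 242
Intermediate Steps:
y(m, s) = 8*s + m*s (y(m, s) = s*m + (0 + 8)*s = m*s + 8*s = 8*s + m*s)
v = 121 (v = -(-158 - 12*(8 - 1))/2 = -(-158 - 12*7)/2 = -(-158 - 1*84)/2 = -(-158 - 84)/2 = -½*(-242) = 121)
A(G(6))*v = 2*121 = 242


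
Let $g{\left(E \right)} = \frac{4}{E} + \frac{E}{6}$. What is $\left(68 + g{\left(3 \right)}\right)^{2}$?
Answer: $\frac{175561}{36} \approx 4876.7$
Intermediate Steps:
$g{\left(E \right)} = \frac{4}{E} + \frac{E}{6}$ ($g{\left(E \right)} = \frac{4}{E} + E \frac{1}{6} = \frac{4}{E} + \frac{E}{6}$)
$\left(68 + g{\left(3 \right)}\right)^{2} = \left(68 + \left(\frac{4}{3} + \frac{1}{6} \cdot 3\right)\right)^{2} = \left(68 + \left(4 \cdot \frac{1}{3} + \frac{1}{2}\right)\right)^{2} = \left(68 + \left(\frac{4}{3} + \frac{1}{2}\right)\right)^{2} = \left(68 + \frac{11}{6}\right)^{2} = \left(\frac{419}{6}\right)^{2} = \frac{175561}{36}$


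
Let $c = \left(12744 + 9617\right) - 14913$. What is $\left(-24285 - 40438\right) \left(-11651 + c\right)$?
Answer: $272030769$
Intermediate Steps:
$c = 7448$ ($c = 22361 - 14913 = 7448$)
$\left(-24285 - 40438\right) \left(-11651 + c\right) = \left(-24285 - 40438\right) \left(-11651 + 7448\right) = \left(-64723\right) \left(-4203\right) = 272030769$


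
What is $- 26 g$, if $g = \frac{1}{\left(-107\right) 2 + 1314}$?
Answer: $- \frac{13}{550} \approx -0.023636$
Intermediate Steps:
$g = \frac{1}{1100}$ ($g = \frac{1}{-214 + 1314} = \frac{1}{1100} \approx 0.00090909$)
$- 26 g = \left(-26\right) \frac{1}{1100} = - \frac{13}{550}$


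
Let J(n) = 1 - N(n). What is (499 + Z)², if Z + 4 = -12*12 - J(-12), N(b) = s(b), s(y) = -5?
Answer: 119025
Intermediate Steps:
N(b) = -5
J(n) = 6 (J(n) = 1 - 1*(-5) = 1 + 5 = 6)
Z = -154 (Z = -4 + (-12*12 - 1*6) = -4 + (-144 - 6) = -4 - 150 = -154)
(499 + Z)² = (499 - 154)² = 345² = 119025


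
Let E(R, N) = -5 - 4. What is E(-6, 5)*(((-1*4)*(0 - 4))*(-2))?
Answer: 288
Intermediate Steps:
E(R, N) = -9
E(-6, 5)*(((-1*4)*(0 - 4))*(-2)) = -9*(-1*4)*(0 - 4)*(-2) = -9*(-4*(-4))*(-2) = -144*(-2) = -9*(-32) = 288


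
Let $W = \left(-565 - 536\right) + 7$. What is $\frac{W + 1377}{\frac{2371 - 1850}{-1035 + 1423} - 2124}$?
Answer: $- \frac{109804}{823591} \approx -0.13332$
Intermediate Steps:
$W = -1094$ ($W = -1101 + 7 = -1094$)
$\frac{W + 1377}{\frac{2371 - 1850}{-1035 + 1423} - 2124} = \frac{-1094 + 1377}{\frac{2371 - 1850}{-1035 + 1423} - 2124} = \frac{283}{\frac{521}{388} - 2124} = \frac{283}{- \frac{823591}{388}} = 283 \left(- \frac{388}{823591}\right) = - \frac{109804}{823591}$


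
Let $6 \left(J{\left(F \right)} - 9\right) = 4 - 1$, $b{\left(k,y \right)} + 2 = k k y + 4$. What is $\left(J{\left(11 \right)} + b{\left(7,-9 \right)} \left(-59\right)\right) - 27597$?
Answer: $- \frac{3373}{2} \approx -1686.5$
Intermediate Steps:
$b{\left(k,y \right)} = 2 + y k^{2}$ ($b{\left(k,y \right)} = -2 + \left(k k y + 4\right) = -2 + \left(k^{2} y + 4\right) = -2 + \left(y k^{2} + 4\right) = -2 + \left(4 + y k^{2}\right) = 2 + y k^{2}$)
$J{\left(F \right)} = \frac{19}{2}$ ($J{\left(F \right)} = 9 + \frac{4 - 1}{6} = 9 + \frac{1}{6} \cdot 3 = 9 + \frac{1}{2} = \frac{19}{2}$)
$\left(J{\left(11 \right)} + b{\left(7,-9 \right)} \left(-59\right)\right) - 27597 = \left(\frac{19}{2} + \left(2 - 9 \cdot 7^{2}\right) \left(-59\right)\right) - 27597 = \left(\frac{19}{2} + \left(2 - 441\right) \left(-59\right)\right) - 27597 = \left(\frac{19}{2} - -25901\right) - 27597 = \left(\frac{19}{2} + 25901\right) - 27597 = \frac{51821}{2} - 27597 = - \frac{3373}{2}$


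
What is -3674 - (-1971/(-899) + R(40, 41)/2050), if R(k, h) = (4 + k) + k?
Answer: -3387557183/921475 ≈ -3676.2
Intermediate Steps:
R(k, h) = 4 + 2*k
-3674 - (-1971/(-899) + R(40, 41)/2050) = -3674 - (-1971/(-899) + (4 + 2*40)/2050) = -3674 - (-1971*(-1/899) + (4 + 80)*(1/2050)) = -3674 - (1971/899 + 84*(1/2050)) = -3674 - (1971/899 + 42/1025) = -3674 - 1*2058033/921475 = -3674 - 2058033/921475 = -3387557183/921475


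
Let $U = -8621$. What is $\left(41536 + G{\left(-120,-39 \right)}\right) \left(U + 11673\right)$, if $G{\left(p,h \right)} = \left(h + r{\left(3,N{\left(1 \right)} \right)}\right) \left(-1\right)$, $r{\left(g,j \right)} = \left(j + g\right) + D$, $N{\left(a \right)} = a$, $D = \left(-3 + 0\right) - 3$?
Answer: $126893004$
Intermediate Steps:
$D = -6$ ($D = -3 - 3 = -6$)
$r{\left(g,j \right)} = -6 + g + j$ ($r{\left(g,j \right)} = \left(j + g\right) - 6 = \left(g + j\right) - 6 = -6 + g + j$)
$G{\left(p,h \right)} = 2 - h$ ($G{\left(p,h \right)} = \left(h + \left(-6 + 3 + 1\right)\right) \left(-1\right) = \left(h - 2\right) \left(-1\right) = \left(-2 + h\right) \left(-1\right) = 2 - h$)
$\left(41536 + G{\left(-120,-39 \right)}\right) \left(U + 11673\right) = \left(41536 + \left(2 - -39\right)\right) \left(-8621 + 11673\right) = \left(41536 + \left(2 + 39\right)\right) 3052 = \left(41536 + 41\right) 3052 = 41577 \cdot 3052 = 126893004$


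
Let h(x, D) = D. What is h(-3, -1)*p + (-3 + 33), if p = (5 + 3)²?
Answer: -34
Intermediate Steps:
p = 64 (p = 8² = 64)
h(-3, -1)*p + (-3 + 33) = -1*64 + (-3 + 33) = -64 + 30 = -34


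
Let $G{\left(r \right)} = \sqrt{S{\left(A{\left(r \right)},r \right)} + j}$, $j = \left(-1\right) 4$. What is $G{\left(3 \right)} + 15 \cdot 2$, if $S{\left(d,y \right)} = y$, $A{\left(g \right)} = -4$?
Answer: $30 + i \approx 30.0 + 1.0 i$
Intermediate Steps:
$j = -4$
$G{\left(r \right)} = \sqrt{-4 + r}$ ($G{\left(r \right)} = \sqrt{r - 4} = \sqrt{-4 + r}$)
$G{\left(3 \right)} + 15 \cdot 2 = \sqrt{-4 + 3} + 15 \cdot 2 = \sqrt{-1} + 30 = i + 30 = 30 + i$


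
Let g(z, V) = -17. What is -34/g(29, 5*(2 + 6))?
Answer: 2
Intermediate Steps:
-34/g(29, 5*(2 + 6)) = -34/(-17) = -34*(-1/17) = 2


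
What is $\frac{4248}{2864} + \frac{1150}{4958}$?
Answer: $\frac{1522199}{887482} \approx 1.7152$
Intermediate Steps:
$\frac{4248}{2864} + \frac{1150}{4958} = 4248 \cdot \frac{1}{2864} + 1150 \cdot \frac{1}{4958} = \frac{531}{358} + \frac{575}{2479} = \frac{1522199}{887482}$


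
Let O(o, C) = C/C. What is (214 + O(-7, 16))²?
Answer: 46225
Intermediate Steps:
O(o, C) = 1
(214 + O(-7, 16))² = (214 + 1)² = 215² = 46225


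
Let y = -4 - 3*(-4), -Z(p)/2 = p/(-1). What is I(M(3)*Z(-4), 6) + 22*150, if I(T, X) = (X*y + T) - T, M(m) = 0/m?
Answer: 3348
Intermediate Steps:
Z(p) = 2*p (Z(p) = -2*p/(-1) = -2*p*(-1) = -(-2)*p = 2*p)
M(m) = 0
y = 8 (y = -4 + 12 = 8)
I(T, X) = 8*X (I(T, X) = (X*8 + T) - T = (8*X + T) - T = (T + 8*X) - T = 8*X)
I(M(3)*Z(-4), 6) + 22*150 = 8*6 + 22*150 = 48 + 3300 = 3348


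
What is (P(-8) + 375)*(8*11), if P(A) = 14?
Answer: 34232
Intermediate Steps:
(P(-8) + 375)*(8*11) = (14 + 375)*(8*11) = 389*88 = 34232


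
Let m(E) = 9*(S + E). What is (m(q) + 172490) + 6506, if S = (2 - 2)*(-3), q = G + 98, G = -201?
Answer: 178069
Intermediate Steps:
q = -103 (q = -201 + 98 = -103)
S = 0 (S = 0*(-3) = 0)
m(E) = 9*E (m(E) = 9*(0 + E) = 9*E)
(m(q) + 172490) + 6506 = (9*(-103) + 172490) + 6506 = (-927 + 172490) + 6506 = 171563 + 6506 = 178069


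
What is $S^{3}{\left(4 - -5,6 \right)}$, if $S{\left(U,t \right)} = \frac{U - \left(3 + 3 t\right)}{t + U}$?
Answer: $- \frac{64}{125} \approx -0.512$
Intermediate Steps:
$S{\left(U,t \right)} = \frac{-3 + U - 3 t}{U + t}$ ($S{\left(U,t \right)} = \frac{U - \left(3 + 3 t\right)}{U + t} = \frac{-3 + U - 3 t}{U + t}$)
$S^{3}{\left(4 - -5,6 \right)} = \left(\frac{-3 + \left(4 - -5\right) - 18}{\left(4 - -5\right) + 6}\right)^{3} = \left(\frac{-3 + \left(4 + 5\right) - 18}{\left(4 + 5\right) + 6}\right)^{3} = \left(\frac{-3 + 9 - 18}{9 + 6}\right)^{3} = \left(\frac{1}{15} \left(-12\right)\right)^{3} = \left(- \frac{4}{5}\right)^{3} = - \frac{64}{125}$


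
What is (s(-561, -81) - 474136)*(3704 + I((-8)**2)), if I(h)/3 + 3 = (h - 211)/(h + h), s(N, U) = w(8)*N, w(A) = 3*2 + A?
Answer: -113874716405/64 ≈ -1.7793e+9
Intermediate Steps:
w(A) = 6 + A
s(N, U) = 14*N (s(N, U) = (6 + 8)*N = 14*N)
I(h) = -9 + 3*(-211 + h)/(2*h) (I(h) = -9 + 3*((h - 211)/(h + h)) = -9 + 3*((-211 + h)/((2*h))) = -9 + 3*((-211 + h)*(1/(2*h))) = -9 + 3*((-211 + h)/(2*h)) = -9 + 3*(-211 + h)/(2*h))
(s(-561, -81) - 474136)*(3704 + I((-8)**2)) = (14*(-561) - 474136)*(3704 + 3*(-211 - 5*(-8)**2)/(2*((-8)**2))) = (-7854 - 474136)*(3704 + (3/2)*(-211 - 5*64)/64) = -481990*(3704 + (3/2)*(1/64)*(-211 - 320)) = -481990*(3704 + (3/2)*(1/64)*(-531)) = -481990*(3704 - 1593/128) = -481990*472519/128 = -113874716405/64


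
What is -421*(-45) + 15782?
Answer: 34727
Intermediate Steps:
-421*(-45) + 15782 = 18945 + 15782 = 34727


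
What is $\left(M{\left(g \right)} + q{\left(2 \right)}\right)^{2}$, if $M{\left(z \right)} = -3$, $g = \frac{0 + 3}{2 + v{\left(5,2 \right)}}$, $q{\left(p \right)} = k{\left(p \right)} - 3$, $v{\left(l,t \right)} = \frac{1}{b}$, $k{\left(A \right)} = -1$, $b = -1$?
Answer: $49$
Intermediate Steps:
$v{\left(l,t \right)} = -1$ ($v{\left(l,t \right)} = \frac{1}{-1} = -1$)
$q{\left(p \right)} = -4$ ($q{\left(p \right)} = -1 - 3 = -4$)
$g = 3$ ($g = \frac{0 + 3}{2 - 1} = \frac{3}{1} = 3 \cdot 1 = 3$)
$\left(M{\left(g \right)} + q{\left(2 \right)}\right)^{2} = \left(-3 - 4\right)^{2} = \left(-7\right)^{2} = 49$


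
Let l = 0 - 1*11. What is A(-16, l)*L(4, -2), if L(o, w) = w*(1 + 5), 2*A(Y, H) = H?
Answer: 66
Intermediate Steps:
l = -11 (l = 0 - 11 = -11)
A(Y, H) = H/2
L(o, w) = 6*w (L(o, w) = w*6 = 6*w)
A(-16, l)*L(4, -2) = ((½)*(-11))*(6*(-2)) = -11/2*(-12) = 66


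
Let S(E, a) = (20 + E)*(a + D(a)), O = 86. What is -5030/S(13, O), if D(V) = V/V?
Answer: -5030/2871 ≈ -1.7520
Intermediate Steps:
D(V) = 1
S(E, a) = (1 + a)*(20 + E) (S(E, a) = (20 + E)*(a + 1) = (20 + E)*(1 + a) = (1 + a)*(20 + E))
-5030/S(13, O) = -5030/(20 + 13 + 20*86 + 13*86) = -5030/(20 + 13 + 1720 + 1118) = -5030/2871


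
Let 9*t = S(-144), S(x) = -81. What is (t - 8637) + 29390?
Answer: 20744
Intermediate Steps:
t = -9 (t = (1/9)*(-81) = -9)
(t - 8637) + 29390 = (-9 - 8637) + 29390 = -8646 + 29390 = 20744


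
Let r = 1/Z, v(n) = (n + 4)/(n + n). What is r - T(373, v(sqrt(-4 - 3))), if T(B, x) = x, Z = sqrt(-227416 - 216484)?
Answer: -1/2 - I*sqrt(4439)/44390 + 2*I*sqrt(7)/7 ≈ -0.5 + 0.75443*I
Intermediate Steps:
Z = 10*I*sqrt(4439) (Z = sqrt(-443900) = 10*I*sqrt(4439) ≈ 666.26*I)
v(n) = (4 + n)/(2*n) (v(n) = (4 + n)/((2*n)) = (4 + n)*(1/(2*n)) = (4 + n)/(2*n))
r = -I*sqrt(4439)/44390 (r = 1/(10*I*sqrt(4439)) = -I*sqrt(4439)/44390 ≈ -0.0015009*I)
r - T(373, v(sqrt(-4 - 3))) = -I*sqrt(4439)/44390 - (4 + sqrt(-4 - 3))/(2*(sqrt(-4 - 3))) = -I*sqrt(4439)/44390 - (4 + sqrt(-7))/(2*(sqrt(-7))) = -I*sqrt(4439)/44390 - (4 + I*sqrt(7))/(2*(I*sqrt(7))) = -I*sqrt(4439)/44390 - (-I*sqrt(7)/7)*(4 + I*sqrt(7))/2 = -I*sqrt(4439)/44390 - (-1)*I*sqrt(7)*(4 + I*sqrt(7))/14 = -I*sqrt(4439)/44390 + I*sqrt(7)*(4 + I*sqrt(7))/14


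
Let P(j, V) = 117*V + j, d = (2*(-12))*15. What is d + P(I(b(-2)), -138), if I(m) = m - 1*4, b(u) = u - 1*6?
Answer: -16518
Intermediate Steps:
b(u) = -6 + u (b(u) = u - 6 = -6 + u)
d = -360 (d = -24*15 = -360)
I(m) = -4 + m (I(m) = m - 4 = -4 + m)
P(j, V) = j + 117*V
d + P(I(b(-2)), -138) = -360 + ((-4 + (-6 - 2)) + 117*(-138)) = -360 + ((-4 - 8) - 16146) = -360 + (-12 - 16146) = -360 - 16158 = -16518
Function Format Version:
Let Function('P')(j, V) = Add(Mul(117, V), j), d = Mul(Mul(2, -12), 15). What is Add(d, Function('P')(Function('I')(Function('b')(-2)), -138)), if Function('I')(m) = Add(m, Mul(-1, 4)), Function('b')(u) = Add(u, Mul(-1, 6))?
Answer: -16518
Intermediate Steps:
Function('b')(u) = Add(-6, u) (Function('b')(u) = Add(u, -6) = Add(-6, u))
d = -360 (d = Mul(-24, 15) = -360)
Function('I')(m) = Add(-4, m) (Function('I')(m) = Add(m, -4) = Add(-4, m))
Function('P')(j, V) = Add(j, Mul(117, V))
Add(d, Function('P')(Function('I')(Function('b')(-2)), -138)) = Add(-360, Add(Add(-4, Add(-6, -2)), Mul(117, -138))) = Add(-360, Add(Add(-4, -8), -16146)) = Add(-360, Add(-12, -16146)) = Add(-360, -16158) = -16518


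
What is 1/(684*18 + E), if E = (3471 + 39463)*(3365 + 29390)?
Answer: 1/1406315482 ≈ 7.1108e-10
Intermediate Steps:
E = 1406303170 (E = 42934*32755 = 1406303170)
1/(684*18 + E) = 1/(684*18 + 1406303170) = 1/(12312 + 1406303170) = 1/1406315482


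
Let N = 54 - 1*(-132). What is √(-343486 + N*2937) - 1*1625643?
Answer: -1625643 + 22*√419 ≈ -1.6252e+6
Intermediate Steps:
N = 186 (N = 54 + 132 = 186)
√(-343486 + N*2937) - 1*1625643 = √(-343486 + 186*2937) - 1*1625643 = √(-343486 + 546282) - 1625643 = √202796 - 1625643 = 22*√419 - 1625643 = -1625643 + 22*√419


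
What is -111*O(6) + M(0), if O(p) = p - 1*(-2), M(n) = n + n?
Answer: -888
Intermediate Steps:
M(n) = 2*n
O(p) = 2 + p (O(p) = p + 2 = 2 + p)
-111*O(6) + M(0) = -111*(2 + 6) + 2*0 = -111*8 + 0 = -888 + 0 = -888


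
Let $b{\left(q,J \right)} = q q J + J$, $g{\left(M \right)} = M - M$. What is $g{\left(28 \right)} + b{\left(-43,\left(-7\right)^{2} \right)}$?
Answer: $90650$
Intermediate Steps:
$g{\left(M \right)} = 0$
$b{\left(q,J \right)} = J + J q^{2}$ ($b{\left(q,J \right)} = q^{2} J + J = J q^{2} + J = J + J q^{2}$)
$g{\left(28 \right)} + b{\left(-43,\left(-7\right)^{2} \right)} = 0 + \left(-7\right)^{2} \left(1 + \left(-43\right)^{2}\right) = 0 + 49 \left(1 + 1849\right) = 0 + 49 \cdot 1850 = 0 + 90650 = 90650$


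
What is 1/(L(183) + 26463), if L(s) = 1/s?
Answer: 183/4842730 ≈ 3.7789e-5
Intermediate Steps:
1/(L(183) + 26463) = 1/(1/183 + 26463) = 1/(4842730/183) = 183/4842730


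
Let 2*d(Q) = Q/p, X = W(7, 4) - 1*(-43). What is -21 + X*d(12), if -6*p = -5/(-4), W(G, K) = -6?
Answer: -5433/5 ≈ -1086.6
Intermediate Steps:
p = -5/24 (p = -(-5)/(6*(-4)) = -(-5)*(-1)/(6*4) = -1/6*5/4 = -5/24 ≈ -0.20833)
X = 37 (X = -6 - 1*(-43) = -6 + 43 = 37)
d(Q) = -12*Q/5 (d(Q) = (Q/(-5/24))/2 = (Q*(-24/5))/2 = (-24*Q/5)/2 = -12*Q/5)
-21 + X*d(12) = -21 + 37*(-12/5*12) = -21 + 37*(-144/5) = -21 - 5328/5 = -5433/5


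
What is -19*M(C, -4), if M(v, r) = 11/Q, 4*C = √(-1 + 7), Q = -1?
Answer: 209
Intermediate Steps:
C = √6/4 (C = √(-1 + 7)/4 = √6/4 ≈ 0.61237)
M(v, r) = -11 (M(v, r) = 11/(-1) = 11*(-1) = -11)
-19*M(C, -4) = -19*(-11) = 209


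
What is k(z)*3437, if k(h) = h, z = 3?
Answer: 10311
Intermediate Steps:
k(z)*3437 = 3*3437 = 10311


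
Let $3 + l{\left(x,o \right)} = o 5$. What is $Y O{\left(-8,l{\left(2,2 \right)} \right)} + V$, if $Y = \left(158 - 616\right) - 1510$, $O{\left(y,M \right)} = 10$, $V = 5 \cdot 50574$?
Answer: $233190$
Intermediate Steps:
$l{\left(x,o \right)} = -3 + 5 o$ ($l{\left(x,o \right)} = -3 + o 5 = -3 + 5 o$)
$V = 252870$
$Y = -1968$ ($Y = -458 - 1510 = -1968$)
$Y O{\left(-8,l{\left(2,2 \right)} \right)} + V = \left(-1968\right) 10 + 252870 = -19680 + 252870 = 233190$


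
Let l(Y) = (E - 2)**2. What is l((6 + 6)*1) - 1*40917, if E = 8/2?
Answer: -40913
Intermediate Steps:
E = 4 (E = 8*(1/2) = 4)
l(Y) = 4 (l(Y) = (4 - 2)**2 = 2**2 = 4)
l((6 + 6)*1) - 1*40917 = 4 - 1*40917 = 4 - 40917 = -40913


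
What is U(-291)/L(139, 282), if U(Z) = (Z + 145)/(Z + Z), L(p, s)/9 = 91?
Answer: 73/238329 ≈ 0.00030630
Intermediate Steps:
L(p, s) = 819 (L(p, s) = 9*91 = 819)
U(Z) = (145 + Z)/(2*Z) (U(Z) = (145 + Z)/((2*Z)) = (145 + Z)*(1/(2*Z)) = (145 + Z)/(2*Z))
U(-291)/L(139, 282) = ((1/2)*(145 - 291)/(-291))/819 = ((1/2)*(-1/291)*(-146))*(1/819) = (73/291)*(1/819) = 73/238329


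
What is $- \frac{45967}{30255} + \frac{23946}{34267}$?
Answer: $- \frac{850664959}{1036748085} \approx -0.82051$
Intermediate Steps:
$- \frac{45967}{30255} + \frac{23946}{34267} = - \frac{850664959}{1036748085}$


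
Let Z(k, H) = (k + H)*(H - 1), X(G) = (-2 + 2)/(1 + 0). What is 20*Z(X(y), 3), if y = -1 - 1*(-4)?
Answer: 120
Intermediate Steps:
y = 3 (y = -1 + 4 = 3)
X(G) = 0 (X(G) = 0/1 = 0*1 = 0)
Z(k, H) = (-1 + H)*(H + k) (Z(k, H) = (H + k)*(-1 + H) = (-1 + H)*(H + k))
20*Z(X(y), 3) = 20*(3**2 - 1*3 - 1*0 + 3*0) = 20*(9 - 3 + 0 + 0) = 20*6 = 120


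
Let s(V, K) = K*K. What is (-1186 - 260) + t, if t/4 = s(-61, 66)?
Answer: 15978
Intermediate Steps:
s(V, K) = K²
t = 17424 (t = 4*66² = 4*4356 = 17424)
(-1186 - 260) + t = (-1186 - 260) + 17424 = -1446 + 17424 = 15978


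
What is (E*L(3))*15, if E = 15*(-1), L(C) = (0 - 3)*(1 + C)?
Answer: 2700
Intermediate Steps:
L(C) = -3 - 3*C (L(C) = -3*(1 + C) = -3 - 3*C)
E = -15
(E*L(3))*15 = -15*(-3 - 3*3)*15 = -15*(-3 - 9)*15 = -15*(-12)*15 = 180*15 = 2700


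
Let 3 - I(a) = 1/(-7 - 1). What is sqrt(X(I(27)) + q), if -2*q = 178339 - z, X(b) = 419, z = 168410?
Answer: I*sqrt(18182)/2 ≈ 67.42*I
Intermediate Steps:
I(a) = 25/8 (I(a) = 3 - 1/(-7 - 1) = 3 - 1/(-8) = 3 - 1*(-1/8) = 3 + 1/8 = 25/8)
q = -9929/2 (q = -(178339 - 1*168410)/2 = -(178339 - 168410)/2 = -1/2*9929 = -9929/2 ≈ -4964.5)
sqrt(X(I(27)) + q) = sqrt(419 - 9929/2) = sqrt(-9091/2) = I*sqrt(18182)/2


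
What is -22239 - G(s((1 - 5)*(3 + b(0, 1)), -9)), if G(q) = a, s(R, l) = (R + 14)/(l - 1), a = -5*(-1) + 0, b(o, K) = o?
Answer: -22244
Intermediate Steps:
a = 5 (a = 5 + 0 = 5)
s(R, l) = (14 + R)/(-1 + l)
G(q) = 5
-22239 - G(s((1 - 5)*(3 + b(0, 1)), -9)) = -22239 - 1*5 = -22239 - 5 = -22244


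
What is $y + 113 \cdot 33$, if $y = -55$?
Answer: $3674$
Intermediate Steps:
$y + 113 \cdot 33 = -55 + 113 \cdot 33 = -55 + 3729 = 3674$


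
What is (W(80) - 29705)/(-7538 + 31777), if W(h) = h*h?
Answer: -23305/24239 ≈ -0.96147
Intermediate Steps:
W(h) = h**2
(W(80) - 29705)/(-7538 + 31777) = (80**2 - 29705)/(-7538 + 31777) = (6400 - 29705)/24239 = -23305*1/24239 = -23305/24239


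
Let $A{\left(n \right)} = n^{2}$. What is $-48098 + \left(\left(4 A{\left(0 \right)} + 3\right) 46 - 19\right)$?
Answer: $-47979$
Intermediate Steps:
$-48098 + \left(\left(4 A{\left(0 \right)} + 3\right) 46 - 19\right) = -48098 - \left(19 - \left(4 \cdot 0^{2} + 3\right) 46\right) = -48098 - \left(19 - \left(4 \cdot 0 + 3\right) 46\right) = -48098 - \left(19 - \left(0 + 3\right) 46\right) = -48098 + \left(3 \cdot 46 - 19\right) = -48098 + \left(138 - 19\right) = -48098 + 119 = -47979$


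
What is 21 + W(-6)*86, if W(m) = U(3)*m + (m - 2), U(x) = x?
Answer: -2215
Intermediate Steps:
W(m) = -2 + 4*m (W(m) = 3*m + (m - 2) = 3*m + (-2 + m) = -2 + 4*m)
21 + W(-6)*86 = 21 + (-2 + 4*(-6))*86 = 21 + (-2 - 24)*86 = 21 - 26*86 = 21 - 2236 = -2215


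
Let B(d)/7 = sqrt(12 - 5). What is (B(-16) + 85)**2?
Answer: 7568 + 1190*sqrt(7) ≈ 10716.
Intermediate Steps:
B(d) = 7*sqrt(7) (B(d) = 7*sqrt(12 - 5) = 7*sqrt(7))
(B(-16) + 85)**2 = (7*sqrt(7) + 85)**2 = (85 + 7*sqrt(7))**2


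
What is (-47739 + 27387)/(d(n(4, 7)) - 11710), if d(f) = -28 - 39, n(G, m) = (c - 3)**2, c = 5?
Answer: 20352/11777 ≈ 1.7281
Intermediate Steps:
n(G, m) = 4 (n(G, m) = (5 - 3)**2 = 2**2 = 4)
d(f) = -67
(-47739 + 27387)/(d(n(4, 7)) - 11710) = (-47739 + 27387)/(-67 - 11710) = -20352/(-11777) = -20352*(-1/11777) = 20352/11777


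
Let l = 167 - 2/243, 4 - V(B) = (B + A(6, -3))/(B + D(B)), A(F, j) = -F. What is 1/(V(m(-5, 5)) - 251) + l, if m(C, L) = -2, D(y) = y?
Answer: 3367976/20169 ≈ 166.99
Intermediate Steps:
V(B) = 4 - (-6 + B)/(2*B) (V(B) = 4 - (B - 1*6)/(B + B) = 4 - (B - 6)/(2*B) = 4 - (-6 + B)*1/(2*B) = 4 - (-6 + B)/(2*B))
l = 40579/243 (l = 167 - 2/243 = 40579/243 ≈ 166.99)
1/(V(m(-5, 5)) - 251) + l = 1/((7/2 + 3/(-2)) - 251) + 40579/243 = 1/((7/2 + 3*(-1/2)) - 251) + 40579/243 = 1/((7/2 - 3/2) - 251) + 40579/243 = 1/(2 - 251) + 40579/243 = 1/(-249) + 40579/243 = -1/249 + 40579/243 = 3367976/20169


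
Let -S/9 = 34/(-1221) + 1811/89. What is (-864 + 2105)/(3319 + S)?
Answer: 44952743/113599522 ≈ 0.39571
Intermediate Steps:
S = -6624615/36223 (S = -9*(34/(-1221) + 1811/89) = -9*(34*(-1/1221) + 1811*(1/89)) = -9*(-34/1221 + 1811/89) = -9*2208205/108669 = -6624615/36223 ≈ -182.88)
(-864 + 2105)/(3319 + S) = (-864 + 2105)/(3319 - 6624615/36223) = 1241/(113599522/36223) = 1241*(36223/113599522) = 44952743/113599522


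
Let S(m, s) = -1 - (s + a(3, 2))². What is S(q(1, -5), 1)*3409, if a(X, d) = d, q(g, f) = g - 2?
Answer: -34090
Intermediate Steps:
q(g, f) = -2 + g
S(m, s) = -1 - (2 + s)² (S(m, s) = -1 - (s + 2)² = -1 - (2 + s)²)
S(q(1, -5), 1)*3409 = (-1 - (2 + 1)²)*3409 = (-1 - 1*3²)*3409 = (-1 - 1*9)*3409 = (-1 - 9)*3409 = -10*3409 = -34090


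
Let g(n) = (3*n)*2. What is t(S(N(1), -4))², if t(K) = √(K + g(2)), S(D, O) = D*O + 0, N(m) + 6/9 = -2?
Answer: 68/3 ≈ 22.667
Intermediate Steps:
g(n) = 6*n
N(m) = -8/3 (N(m) = -⅔ - 2 = -8/3)
S(D, O) = D*O
t(K) = √(12 + K) (t(K) = √(K + 6*2) = √(K + 12) = √(12 + K))
t(S(N(1), -4))² = (√(12 - 8/3*(-4)))² = (√(12 + 32/3))² = (√(68/3))² = (2*√51/3)² = 68/3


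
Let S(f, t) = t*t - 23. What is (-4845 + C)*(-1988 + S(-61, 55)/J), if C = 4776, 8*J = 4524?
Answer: 51575752/377 ≈ 1.3681e+5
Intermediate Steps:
J = 1131/2 (J = (⅛)*4524 = 1131/2 ≈ 565.50)
S(f, t) = -23 + t² (S(f, t) = t² - 23 = -23 + t²)
(-4845 + C)*(-1988 + S(-61, 55)/J) = (-4845 + 4776)*(-1988 + (-23 + 55²)/(1131/2)) = -69*(-1988 + (-23 + 3025)*(2/1131)) = -69*(-1988 + 3002*(2/1131)) = -69*(-1988 + 6004/1131) = -69*(-2242424/1131) = 51575752/377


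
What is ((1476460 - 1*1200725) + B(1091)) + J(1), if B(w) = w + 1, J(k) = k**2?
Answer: 276828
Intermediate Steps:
B(w) = 1 + w
((1476460 - 1*1200725) + B(1091)) + J(1) = ((1476460 - 1*1200725) + (1 + 1091)) + 1**2 = ((1476460 - 1200725) + 1092) + 1 = (275735 + 1092) + 1 = 276827 + 1 = 276828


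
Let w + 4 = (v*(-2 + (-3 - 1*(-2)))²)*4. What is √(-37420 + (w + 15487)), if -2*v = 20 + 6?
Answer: I*√22405 ≈ 149.68*I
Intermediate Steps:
v = -13 (v = -(20 + 6)/2 = -½*26 = -13)
w = -472 (w = -4 - 13*(-2 + (-3 - 1*(-2)))²*4 = -4 - 13*(-2 + (-3 + 2))²*4 = -4 - 13*(-2 - 1)²*4 = -4 - 13*(-3)²*4 = -4 - 13*9*4 = -4 - 117*4 = -4 - 468 = -472)
√(-37420 + (w + 15487)) = √(-37420 + (-472 + 15487)) = √(-37420 + 15015) = √(-22405) = I*√22405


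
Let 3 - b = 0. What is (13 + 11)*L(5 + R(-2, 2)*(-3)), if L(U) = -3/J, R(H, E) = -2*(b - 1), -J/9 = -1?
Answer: -8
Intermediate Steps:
J = 9 (J = -9*(-1) = 9)
b = 3 (b = 3 - 1*0 = 3 + 0 = 3)
R(H, E) = -4 (R(H, E) = -2*(3 - 1) = -2*2 = -4)
L(U) = -1/3 (L(U) = -3/9 = -3*1/9 = -1/3)
(13 + 11)*L(5 + R(-2, 2)*(-3)) = (13 + 11)*(-1/3) = 24*(-1/3) = -8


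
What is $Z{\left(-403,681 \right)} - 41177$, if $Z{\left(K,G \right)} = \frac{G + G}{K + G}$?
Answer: $- \frac{5722922}{139} \approx -41172.0$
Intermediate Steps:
$Z{\left(K,G \right)} = \frac{2 G}{G + K}$
$Z{\left(-403,681 \right)} - 41177 = 2 \cdot 681 \frac{1}{681 - 403} - 41177 = 2 \cdot 681 \cdot \frac{1}{278} - 41177 = \frac{681}{139} - 41177 = - \frac{5722922}{139}$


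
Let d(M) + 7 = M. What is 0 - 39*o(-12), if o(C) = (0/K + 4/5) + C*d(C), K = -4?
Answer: -44616/5 ≈ -8923.2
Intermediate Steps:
d(M) = -7 + M
o(C) = ⅘ + C*(-7 + C) (o(C) = (0/(-4) + 4/5) + C*(-7 + C) = (0*(-¼) + 4*(⅕)) + C*(-7 + C) = (0 + ⅘) + C*(-7 + C) = ⅘ + C*(-7 + C))
0 - 39*o(-12) = 0 - 39*(⅘ - 12*(-7 - 12)) = 0 - 39*(⅘ - 12*(-19)) = 0 - 39*(⅘ + 228) = 0 - 39*1144/5 = 0 - 44616/5 = -44616/5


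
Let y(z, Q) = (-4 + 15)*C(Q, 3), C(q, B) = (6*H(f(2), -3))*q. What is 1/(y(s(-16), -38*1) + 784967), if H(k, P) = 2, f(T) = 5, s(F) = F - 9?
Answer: 1/779951 ≈ 1.2821e-6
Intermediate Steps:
s(F) = -9 + F
C(q, B) = 12*q (C(q, B) = (6*2)*q = 12*q)
y(z, Q) = 132*Q (y(z, Q) = (-4 + 15)*(12*Q) = 11*(12*Q) = 132*Q)
1/(y(s(-16), -38*1) + 784967) = 1/(132*(-38*1) + 784967) = 1/(132*(-38) + 784967) = 1/(-5016 + 784967) = 1/779951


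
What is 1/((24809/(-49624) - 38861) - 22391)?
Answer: -49624/3039594057 ≈ -1.6326e-5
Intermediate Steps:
1/((24809/(-49624) - 38861) - 22391) = 1/((24809*(-1/49624) - 38861) - 22391) = 1/((-24809/49624 - 38861) - 22391) = 1/(-1928463073/49624 - 22391) = 1/(-3039594057/49624) = -49624/3039594057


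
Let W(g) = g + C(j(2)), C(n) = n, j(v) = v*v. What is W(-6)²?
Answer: 4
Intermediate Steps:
j(v) = v²
W(g) = 4 + g (W(g) = g + 2² = g + 4 = 4 + g)
W(-6)² = (4 - 6)² = (-2)² = 4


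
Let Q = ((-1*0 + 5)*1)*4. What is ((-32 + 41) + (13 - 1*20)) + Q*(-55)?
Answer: -1098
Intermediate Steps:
Q = 20 (Q = ((0 + 5)*1)*4 = (5*1)*4 = 5*4 = 20)
((-32 + 41) + (13 - 1*20)) + Q*(-55) = ((-32 + 41) + (13 - 1*20)) + 20*(-55) = (9 + (13 - 20)) - 1100 = (9 - 7) - 1100 = 2 - 1100 = -1098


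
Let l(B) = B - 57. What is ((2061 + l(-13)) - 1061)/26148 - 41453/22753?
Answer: -177125459/99157574 ≈ -1.7863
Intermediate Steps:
l(B) = -57 + B
((2061 + l(-13)) - 1061)/26148 - 41453/22753 = ((2061 + (-57 - 13)) - 1061)/26148 - 41453/22753 = ((2061 - 70) - 1061)*(1/26148) - 41453*1/22753 = (1991 - 1061)*(1/26148) - 41453/22753 = 930*(1/26148) - 41453/22753 = 155/4358 - 41453/22753 = -177125459/99157574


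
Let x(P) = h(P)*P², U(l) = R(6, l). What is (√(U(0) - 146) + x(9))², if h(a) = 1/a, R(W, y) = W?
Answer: -59 + 36*I*√35 ≈ -59.0 + 212.98*I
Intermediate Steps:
U(l) = 6
x(P) = P (x(P) = P²/P = P)
(√(U(0) - 146) + x(9))² = (√(6 - 146) + 9)² = (√(-140) + 9)² = (2*I*√35 + 9)² = (9 + 2*I*√35)²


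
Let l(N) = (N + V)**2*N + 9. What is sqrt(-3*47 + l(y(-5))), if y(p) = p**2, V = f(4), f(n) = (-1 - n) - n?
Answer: 2*sqrt(1567) ≈ 79.171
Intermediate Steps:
f(n) = -1 - 2*n
V = -9 (V = -1 - 2*4 = -1 - 8 = -9)
l(N) = 9 + N*(-9 + N)**2 (l(N) = (N - 9)**2*N + 9 = (-9 + N)**2*N + 9 = N*(-9 + N)**2 + 9 = 9 + N*(-9 + N)**2)
sqrt(-3*47 + l(y(-5))) = sqrt(-3*47 + (9 + (-5)**2*(-9 + (-5)**2)**2)) = sqrt(-141 + (9 + 25*(-9 + 25)**2)) = sqrt(-141 + (9 + 25*16**2)) = sqrt(-141 + (9 + 25*256)) = sqrt(-141 + (9 + 6400)) = sqrt(-141 + 6409) = sqrt(6268) = 2*sqrt(1567)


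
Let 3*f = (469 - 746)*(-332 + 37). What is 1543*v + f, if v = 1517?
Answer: 7103908/3 ≈ 2.3680e+6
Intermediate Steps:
f = 81715/3 (f = ((469 - 746)*(-332 + 37))/3 = (-277*(-295))/3 = (⅓)*81715 = 81715/3 ≈ 27238.)
1543*v + f = 1543*1517 + 81715/3 = 2340731 + 81715/3 = 7103908/3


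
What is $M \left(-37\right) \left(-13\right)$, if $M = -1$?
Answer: $-481$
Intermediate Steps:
$M \left(-37\right) \left(-13\right) = \left(-1\right) \left(-37\right) \left(-13\right) = 37 \left(-13\right) = -481$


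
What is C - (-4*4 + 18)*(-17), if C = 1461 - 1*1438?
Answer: 57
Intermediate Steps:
C = 23 (C = 1461 - 1438 = 23)
C - (-4*4 + 18)*(-17) = 23 - (-4*4 + 18)*(-17) = 23 - (-16 + 18)*(-17) = 23 - 2*(-17) = 23 - 1*(-34) = 23 + 34 = 57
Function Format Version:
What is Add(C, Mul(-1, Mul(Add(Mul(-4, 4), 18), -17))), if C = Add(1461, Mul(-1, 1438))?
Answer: 57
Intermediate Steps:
C = 23 (C = Add(1461, -1438) = 23)
Add(C, Mul(-1, Mul(Add(Mul(-4, 4), 18), -17))) = Add(23, Mul(-1, Mul(Add(Mul(-4, 4), 18), -17))) = Add(23, Mul(-1, Mul(Add(-16, 18), -17))) = Add(23, Mul(-1, Mul(2, -17))) = Add(23, Mul(-1, -34)) = Add(23, 34) = 57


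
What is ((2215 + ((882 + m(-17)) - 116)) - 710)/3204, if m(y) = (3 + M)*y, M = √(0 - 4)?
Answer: 185/267 - 17*I/1602 ≈ 0.69288 - 0.010612*I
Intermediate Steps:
M = 2*I (M = √(-4) = 2*I ≈ 2.0*I)
m(y) = y*(3 + 2*I) (m(y) = (3 + 2*I)*y = y*(3 + 2*I))
((2215 + ((882 + m(-17)) - 116)) - 710)/3204 = ((2215 + ((882 - 17*(3 + 2*I)) - 116)) - 710)/3204 = ((2215 + ((882 + (-51 - 34*I)) - 116)) - 710)*(1/3204) = ((2215 + ((831 - 34*I) - 116)) - 710)*(1/3204) = ((2215 + (715 - 34*I)) - 710)*(1/3204) = ((2930 - 34*I) - 710)*(1/3204) = (2220 - 34*I)*(1/3204) = 185/267 - 17*I/1602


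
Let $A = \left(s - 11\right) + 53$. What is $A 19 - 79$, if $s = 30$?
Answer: $1289$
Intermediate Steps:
$A = 72$ ($A = \left(30 - 11\right) + 53 = 19 + 53 = 72$)
$A 19 - 79 = 72 \cdot 19 - 79 = 1368 - 79 = 1289$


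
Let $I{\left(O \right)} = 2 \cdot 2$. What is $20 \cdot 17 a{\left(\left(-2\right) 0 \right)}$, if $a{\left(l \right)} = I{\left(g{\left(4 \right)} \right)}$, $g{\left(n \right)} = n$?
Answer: $1360$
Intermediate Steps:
$I{\left(O \right)} = 4$
$a{\left(l \right)} = 4$
$20 \cdot 17 a{\left(\left(-2\right) 0 \right)} = 20 \cdot 17 \cdot 4 = 340 \cdot 4 = 1360$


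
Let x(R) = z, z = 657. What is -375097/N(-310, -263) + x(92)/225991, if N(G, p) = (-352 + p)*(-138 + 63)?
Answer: -84738242002/10423834875 ≈ -8.1293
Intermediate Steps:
N(G, p) = 26400 - 75*p (N(G, p) = (-352 + p)*(-75) = 26400 - 75*p)
x(R) = 657
-375097/N(-310, -263) + x(92)/225991 = -375097/(26400 - 75*(-263)) + 657/225991 = -375097/(26400 + 19725) + 657*(1/225991) = -375097/46125 + 657/225991 = -84738242002/10423834875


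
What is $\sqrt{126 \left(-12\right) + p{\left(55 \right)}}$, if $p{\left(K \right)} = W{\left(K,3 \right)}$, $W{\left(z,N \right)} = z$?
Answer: $i \sqrt{1457} \approx 38.171 i$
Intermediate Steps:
$p{\left(K \right)} = K$
$\sqrt{126 \left(-12\right) + p{\left(55 \right)}} = \sqrt{126 \left(-12\right) + 55} = \sqrt{-1512 + 55} = \sqrt{-1457} = i \sqrt{1457}$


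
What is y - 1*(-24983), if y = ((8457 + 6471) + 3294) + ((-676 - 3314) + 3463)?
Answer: 42678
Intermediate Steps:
y = 17695 (y = (14928 + 3294) + (-3990 + 3463) = 18222 - 527 = 17695)
y - 1*(-24983) = 17695 - 1*(-24983) = 17695 + 24983 = 42678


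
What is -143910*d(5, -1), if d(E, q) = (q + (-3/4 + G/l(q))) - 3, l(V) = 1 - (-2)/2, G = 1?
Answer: 1223235/2 ≈ 6.1162e+5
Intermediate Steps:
l(V) = 2 (l(V) = 1 - (-2)/2 = 1 - 1*(-1) = 1 + 1 = 2)
d(E, q) = -13/4 + q (d(E, q) = (q + (-3/4 + 1/2)) - 3 = (q - 1/4) - 3 = (-1/4 + q) - 3 = -13/4 + q)
-143910*d(5, -1) = -143910*(-13/4 - 1) = -143910*(-17/4) = 1223235/2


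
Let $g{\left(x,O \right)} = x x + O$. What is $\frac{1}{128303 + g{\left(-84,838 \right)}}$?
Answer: $\frac{1}{136197} \approx 7.3423 \cdot 10^{-6}$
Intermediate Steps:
$g{\left(x,O \right)} = O + x^{2}$ ($g{\left(x,O \right)} = x^{2} + O = O + x^{2}$)
$\frac{1}{128303 + g{\left(-84,838 \right)}} = \frac{1}{128303 + \left(838 + \left(-84\right)^{2}\right)} = \frac{1}{128303 + \left(838 + 7056\right)} = \frac{1}{128303 + 7894} = \frac{1}{136197}$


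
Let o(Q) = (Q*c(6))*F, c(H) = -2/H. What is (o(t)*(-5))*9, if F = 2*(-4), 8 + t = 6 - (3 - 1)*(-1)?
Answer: 0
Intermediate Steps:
t = 0 (t = -8 + (6 - (3 - 1)*(-1)) = -8 + (6 - 2*(-1)) = -8 + (6 - 1*(-2)) = -8 + (6 + 2) = -8 + 8 = 0)
F = -8
o(Q) = 8*Q/3 (o(Q) = (Q*(-2/6))*(-8) = (Q*(-2*⅙))*(-8) = (Q*(-⅓))*(-8) = -Q/3*(-8) = 8*Q/3)
(o(t)*(-5))*9 = (((8/3)*0)*(-5))*9 = (0*(-5))*9 = 0*9 = 0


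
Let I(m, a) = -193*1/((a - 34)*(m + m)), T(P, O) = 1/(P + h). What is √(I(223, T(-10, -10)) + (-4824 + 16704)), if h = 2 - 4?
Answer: √98826461783826/91207 ≈ 109.00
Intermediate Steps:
h = -2
T(P, O) = 1/(-2 + P) (T(P, O) = 1/(P - 2) = 1/(-2 + P))
I(m, a) = -193/(2*m*(-34 + a)) (I(m, a) = -193*1/(2*m*(-34 + a)) = -193/(2*m*(-34 + a)))
√(I(223, T(-10, -10)) + (-4824 + 16704)) = √(-193/2/(223*(-34 + 1/(-2 - 10))) + (-4824 + 16704)) = √(-193/2*1/223/(-34 + 1/(-12)) + 11880) = √(-193/2*1/223/(-34 - 1/12) + 11880) = √(-193/2*1/223/(-409/12) + 11880) = √(-193/2*1/223*(-12/409) + 11880) = √(1158/91207 + 11880) = √(1083540318/91207) = √98826461783826/91207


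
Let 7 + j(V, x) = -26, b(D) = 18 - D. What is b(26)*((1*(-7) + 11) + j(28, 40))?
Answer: 232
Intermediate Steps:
j(V, x) = -33 (j(V, x) = -7 - 26 = -33)
b(26)*((1*(-7) + 11) + j(28, 40)) = (18 - 1*26)*((1*(-7) + 11) - 33) = (18 - 26)*((-7 + 11) - 33) = -8*(4 - 33) = -8*(-29) = 232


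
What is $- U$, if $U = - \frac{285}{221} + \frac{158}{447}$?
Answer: $\frac{92477}{98787} \approx 0.93612$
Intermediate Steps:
$U = - \frac{92477}{98787}$ ($U = \left(-285\right) \frac{1}{221} + 158 \cdot \frac{1}{447} = - \frac{285}{221} + \frac{158}{447} = - \frac{92477}{98787} \approx -0.93612$)
$- U = \left(-1\right) \left(- \frac{92477}{98787}\right) = \frac{92477}{98787}$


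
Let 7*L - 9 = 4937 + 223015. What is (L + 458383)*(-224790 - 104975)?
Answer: -1133284249130/7 ≈ -1.6190e+11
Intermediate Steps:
L = 227961/7 (L = 9/7 + (4937 + 223015)/7 = 9/7 + (⅐)*227952 = 9/7 + 227952/7 = 227961/7 ≈ 32566.)
(L + 458383)*(-224790 - 104975) = (227961/7 + 458383)*(-224790 - 104975) = (3436642/7)*(-329765) = -1133284249130/7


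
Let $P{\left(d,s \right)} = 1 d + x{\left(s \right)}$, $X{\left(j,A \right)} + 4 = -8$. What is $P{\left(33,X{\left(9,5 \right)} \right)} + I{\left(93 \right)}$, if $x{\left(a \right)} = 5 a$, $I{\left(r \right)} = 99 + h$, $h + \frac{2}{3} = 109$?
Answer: $\frac{541}{3} \approx 180.33$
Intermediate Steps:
$h = \frac{325}{3}$ ($h = - \frac{2}{3} + 109 = \frac{325}{3} \approx 108.33$)
$X{\left(j,A \right)} = -12$ ($X{\left(j,A \right)} = -4 - 8 = -12$)
$I{\left(r \right)} = \frac{622}{3}$ ($I{\left(r \right)} = 99 + \frac{325}{3} = \frac{622}{3}$)
$P{\left(d,s \right)} = d + 5 s$ ($P{\left(d,s \right)} = 1 d + 5 s = d + 5 s$)
$P{\left(33,X{\left(9,5 \right)} \right)} + I{\left(93 \right)} = \left(33 + 5 \left(-12\right)\right) + \frac{622}{3} = \left(33 - 60\right) + \frac{622}{3} = -27 + \frac{622}{3} = \frac{541}{3}$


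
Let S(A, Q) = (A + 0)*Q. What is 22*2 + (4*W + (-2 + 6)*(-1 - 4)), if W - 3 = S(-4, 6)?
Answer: -60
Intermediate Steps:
S(A, Q) = A*Q
W = -21 (W = 3 - 4*6 = 3 - 24 = -21)
22*2 + (4*W + (-2 + 6)*(-1 - 4)) = 22*2 + (4*(-21) + (-2 + 6)*(-1 - 4)) = 44 + (-84 + 4*(-5)) = 44 + (-84 - 20) = 44 - 104 = -60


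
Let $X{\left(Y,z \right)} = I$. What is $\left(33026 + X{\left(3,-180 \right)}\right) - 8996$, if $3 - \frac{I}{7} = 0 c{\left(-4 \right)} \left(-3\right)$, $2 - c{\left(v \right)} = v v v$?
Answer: $24051$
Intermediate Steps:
$c{\left(v \right)} = 2 - v^{3}$ ($c{\left(v \right)} = 2 - v v v = 2 - v^{2} v = 2 - v^{3}$)
$I = 21$ ($I = 21 - 7 \cdot 0 \left(2 - \left(-4\right)^{3}\right) \left(-3\right) = 21 - 7 \cdot 0 \left(2 - -64\right) \left(-3\right) = 21 - 7 \cdot 0 \left(2 + 64\right) \left(-3\right) = 21 - 7 \cdot 0 \cdot 66 \left(-3\right) = 21 - 7 \cdot 0 \left(-3\right) = 21 - 0 = 21 + 0 = 21$)
$X{\left(Y,z \right)} = 21$
$\left(33026 + X{\left(3,-180 \right)}\right) - 8996 = \left(33026 + 21\right) - 8996 = 33047 - 8996 = 24051$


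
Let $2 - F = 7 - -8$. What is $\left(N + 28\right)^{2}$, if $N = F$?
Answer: $225$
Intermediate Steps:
$F = -13$ ($F = 2 - \left(7 - -8\right) = 2 - \left(7 + 8\right) = 2 - 15 = -13$)
$N = -13$
$\left(N + 28\right)^{2} = \left(-13 + 28\right)^{2} = 15^{2} = 225$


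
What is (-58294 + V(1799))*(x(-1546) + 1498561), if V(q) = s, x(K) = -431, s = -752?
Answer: -88458583980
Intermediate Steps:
V(q) = -752
(-58294 + V(1799))*(x(-1546) + 1498561) = (-58294 - 752)*(-431 + 1498561) = -59046*1498130 = -88458583980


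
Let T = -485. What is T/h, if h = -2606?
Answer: 485/2606 ≈ 0.18611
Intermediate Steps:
T/h = -485/(-2606) = -485*(-1/2606) = 485/2606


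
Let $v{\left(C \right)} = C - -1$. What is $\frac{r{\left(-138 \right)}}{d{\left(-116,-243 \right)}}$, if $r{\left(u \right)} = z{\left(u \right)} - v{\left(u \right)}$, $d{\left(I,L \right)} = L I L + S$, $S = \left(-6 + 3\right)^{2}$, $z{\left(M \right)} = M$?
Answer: $\frac{1}{6849675} \approx 1.4599 \cdot 10^{-7}$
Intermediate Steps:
$v{\left(C \right)} = 1 + C$ ($v{\left(C \right)} = C + 1 = 1 + C$)
$S = 9$ ($S = \left(-3\right)^{2} = 9$)
$d{\left(I,L \right)} = 9 + I L^{2}$ ($d{\left(I,L \right)} = L I L + 9 = I L L + 9 = I L^{2} + 9 = 9 + I L^{2}$)
$r{\left(u \right)} = -1$ ($r{\left(u \right)} = u - \left(1 + u\right) = -1$)
$\frac{r{\left(-138 \right)}}{d{\left(-116,-243 \right)}} = - \frac{1}{9 - 116 \left(-243\right)^{2}} = - \frac{1}{9 - 6849684} = - \frac{1}{-6849675} = \left(-1\right) \left(- \frac{1}{6849675}\right) = \frac{1}{6849675}$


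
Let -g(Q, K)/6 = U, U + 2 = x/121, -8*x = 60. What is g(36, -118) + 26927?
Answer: 3259664/121 ≈ 26939.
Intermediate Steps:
x = -15/2 (x = -1/8*60 = -15/2 ≈ -7.5000)
U = -499/242 (U = -2 - 15/2/121 = -2 - 15/2*1/121 = -2 - 15/242 = -499/242 ≈ -2.0620)
g(Q, K) = 1497/121 (g(Q, K) = -6*(-499/242) = 1497/121)
g(36, -118) + 26927 = 1497/121 + 26927 = 3259664/121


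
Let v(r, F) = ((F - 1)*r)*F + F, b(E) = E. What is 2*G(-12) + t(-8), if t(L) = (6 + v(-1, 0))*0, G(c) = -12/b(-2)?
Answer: 12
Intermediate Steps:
v(r, F) = F + F*r*(-1 + F) (v(r, F) = ((-1 + F)*r)*F + F = (r*(-1 + F))*F + F = F*r*(-1 + F) + F = F + F*r*(-1 + F))
G(c) = 6 (G(c) = -12/(-2) = -12*(-1/2) = 6)
t(L) = 0 (t(L) = (6 + 0*(1 - 1*(-1) + 0*(-1)))*0 = (6 + 0*(1 + 1 + 0))*0 = (6 + 0*2)*0 = (6 + 0)*0 = 6*0 = 0)
2*G(-12) + t(-8) = 2*6 + 0 = 12 + 0 = 12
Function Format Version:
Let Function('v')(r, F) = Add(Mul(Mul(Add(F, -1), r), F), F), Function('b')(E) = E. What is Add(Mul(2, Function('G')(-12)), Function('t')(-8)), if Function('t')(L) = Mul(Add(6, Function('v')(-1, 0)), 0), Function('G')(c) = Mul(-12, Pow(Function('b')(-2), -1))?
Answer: 12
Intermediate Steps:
Function('v')(r, F) = Add(F, Mul(F, r, Add(-1, F))) (Function('v')(r, F) = Add(Mul(Mul(Add(-1, F), r), F), F) = Add(Mul(Mul(r, Add(-1, F)), F), F) = Add(Mul(F, r, Add(-1, F)), F) = Add(F, Mul(F, r, Add(-1, F))))
Function('G')(c) = 6 (Function('G')(c) = Mul(-12, Pow(-2, -1)) = Mul(-12, Rational(-1, 2)) = 6)
Function('t')(L) = 0 (Function('t')(L) = Mul(Add(6, Mul(0, Add(1, Mul(-1, -1), Mul(0, -1)))), 0) = Mul(Add(6, Mul(0, Add(1, 1, 0))), 0) = Mul(Add(6, Mul(0, 2)), 0) = Mul(Add(6, 0), 0) = Mul(6, 0) = 0)
Add(Mul(2, Function('G')(-12)), Function('t')(-8)) = Add(Mul(2, 6), 0) = Add(12, 0) = 12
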